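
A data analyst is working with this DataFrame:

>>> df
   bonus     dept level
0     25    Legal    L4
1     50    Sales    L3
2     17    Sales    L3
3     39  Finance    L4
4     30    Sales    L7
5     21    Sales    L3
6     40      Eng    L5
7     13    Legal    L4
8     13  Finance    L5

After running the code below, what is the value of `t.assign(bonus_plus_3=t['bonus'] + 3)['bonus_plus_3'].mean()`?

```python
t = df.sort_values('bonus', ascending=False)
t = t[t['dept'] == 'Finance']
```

sort by bonus descending:
   bonus     dept level
1     50    Sales    L3
6     40      Eng    L5
3     39  Finance    L4
4     30    Sales    L7
0     25    Legal    L4
5     21    Sales    L3
2     17    Sales    L3
7     13    Legal    L4
8     13  Finance    L5
filter rows where dept == 'Finance':
   bonus     dept level
3     39  Finance    L4
8     13  Finance    L5
add column bonus_plus_3 = t['bonus'] + 3:
   bonus     dept level  bonus_plus_3
3     39  Finance    L4            42
8     13  Finance    L5            16
So mean() = 29.0.

29.0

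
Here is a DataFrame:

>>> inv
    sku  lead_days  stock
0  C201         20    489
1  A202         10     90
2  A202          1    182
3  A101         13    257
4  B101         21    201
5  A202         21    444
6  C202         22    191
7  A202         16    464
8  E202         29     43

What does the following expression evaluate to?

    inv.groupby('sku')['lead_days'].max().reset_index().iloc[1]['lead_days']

21

group by sku, max of lead_days:
sku
A101    13
A202    21
B101    21
C201    20
C202    22
E202    29
Name: lead_days, dtype: int64
reset_index():
    sku  lead_days
0  A101         13
1  A202         21
2  B101         21
3  C201         20
4  C202         22
5  E202         29
Taking the value at position 1, column 'lead_days' gives 21.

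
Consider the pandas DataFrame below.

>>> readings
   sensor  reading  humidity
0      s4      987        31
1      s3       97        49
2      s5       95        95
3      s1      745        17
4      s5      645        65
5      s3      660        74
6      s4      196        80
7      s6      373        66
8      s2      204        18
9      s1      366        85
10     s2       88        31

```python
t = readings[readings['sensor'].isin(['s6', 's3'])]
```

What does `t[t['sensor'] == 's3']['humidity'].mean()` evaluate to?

61.5

filter rows where sensor in ['s6', 's3']:
  sensor  reading  humidity
1     s3       97        49
5     s3      660        74
7     s6      373        66
filter rows where sensor == 's3':
  sensor  reading  humidity
1     s3       97        49
5     s3      660        74
So mean() = 61.5.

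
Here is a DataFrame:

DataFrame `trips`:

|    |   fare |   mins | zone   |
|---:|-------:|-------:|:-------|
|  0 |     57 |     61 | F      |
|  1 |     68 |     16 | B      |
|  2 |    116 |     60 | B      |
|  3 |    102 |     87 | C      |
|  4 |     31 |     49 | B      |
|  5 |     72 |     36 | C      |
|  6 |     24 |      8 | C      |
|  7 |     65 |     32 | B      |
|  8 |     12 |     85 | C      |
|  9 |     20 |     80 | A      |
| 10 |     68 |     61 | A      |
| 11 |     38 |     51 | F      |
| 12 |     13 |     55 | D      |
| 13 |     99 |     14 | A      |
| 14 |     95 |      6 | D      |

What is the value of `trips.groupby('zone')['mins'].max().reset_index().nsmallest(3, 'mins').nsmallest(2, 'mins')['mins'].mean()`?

57.5

group by zone, max of mins:
zone
A    80
B    60
C    87
D    55
F    61
Name: mins, dtype: int64
reset_index():
  zone  mins
0    A    80
1    B    60
2    C    87
3    D    55
4    F    61
take 3 rows with smallest mins:
  zone  mins
3    D    55
1    B    60
4    F    61
take 2 rows with smallest mins:
  zone  mins
3    D    55
1    B    60
Then the mean of column 'mins': 57.5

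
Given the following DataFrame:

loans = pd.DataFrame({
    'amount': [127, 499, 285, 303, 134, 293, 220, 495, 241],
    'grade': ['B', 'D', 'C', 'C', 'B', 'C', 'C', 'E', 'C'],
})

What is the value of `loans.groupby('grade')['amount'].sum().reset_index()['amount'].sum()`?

group by grade, sum of amount:
grade
B     261
C    1342
D     499
E     495
Name: amount, dtype: int64
reset_index():
  grade  amount
0     B     261
1     C    1342
2     D     499
3     E     495

2597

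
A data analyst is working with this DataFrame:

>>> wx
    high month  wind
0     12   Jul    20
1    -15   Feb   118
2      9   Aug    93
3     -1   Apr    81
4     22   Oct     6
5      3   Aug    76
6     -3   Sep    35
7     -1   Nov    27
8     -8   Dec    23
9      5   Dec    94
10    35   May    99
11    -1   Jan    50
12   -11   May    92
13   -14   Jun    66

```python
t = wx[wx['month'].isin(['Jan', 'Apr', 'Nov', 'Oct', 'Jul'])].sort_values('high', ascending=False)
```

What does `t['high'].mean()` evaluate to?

filter rows where month in ['Jan', 'Apr', 'Nov', 'Oct', 'Jul']:
    high month  wind
0     12   Jul    20
3     -1   Apr    81
4     22   Oct     6
7     -1   Nov    27
11    -1   Jan    50
sort by high descending:
    high month  wind
4     22   Oct     6
0     12   Jul    20
3     -1   Apr    81
7     -1   Nov    27
11    -1   Jan    50
Finally, mean of column 'high' = 6.2.

6.2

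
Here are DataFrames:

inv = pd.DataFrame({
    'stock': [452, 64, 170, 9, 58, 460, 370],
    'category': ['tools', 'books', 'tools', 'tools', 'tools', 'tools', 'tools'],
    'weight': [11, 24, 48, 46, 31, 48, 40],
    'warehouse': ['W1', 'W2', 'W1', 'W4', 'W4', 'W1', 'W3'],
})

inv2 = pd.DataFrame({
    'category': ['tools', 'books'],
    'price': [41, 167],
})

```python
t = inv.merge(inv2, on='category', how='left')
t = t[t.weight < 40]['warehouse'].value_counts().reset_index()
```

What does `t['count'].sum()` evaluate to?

3

merge on 'category' (how='left') → 7 rows:
   stock category  weight warehouse  price
0    452    tools      11        W1     41
1     64    books      24        W2    167
2    170    tools      48        W1     41
3      9    tools      46        W4     41
4     58    tools      31        W4     41
5    460    tools      48        W1     41
6    370    tools      40        W3     41
filter rows where weight < 40:
   stock category  weight warehouse  price
0    452    tools      11        W1     41
1     64    books      24        W2    167
4     58    tools      31        W4     41
value_counts of warehouse:
warehouse
W1    1
W2    1
W4    1
Name: count, dtype: int64
reset_index():
  warehouse  count
0        W1      1
1        W2      1
2        W4      1
Hence 3.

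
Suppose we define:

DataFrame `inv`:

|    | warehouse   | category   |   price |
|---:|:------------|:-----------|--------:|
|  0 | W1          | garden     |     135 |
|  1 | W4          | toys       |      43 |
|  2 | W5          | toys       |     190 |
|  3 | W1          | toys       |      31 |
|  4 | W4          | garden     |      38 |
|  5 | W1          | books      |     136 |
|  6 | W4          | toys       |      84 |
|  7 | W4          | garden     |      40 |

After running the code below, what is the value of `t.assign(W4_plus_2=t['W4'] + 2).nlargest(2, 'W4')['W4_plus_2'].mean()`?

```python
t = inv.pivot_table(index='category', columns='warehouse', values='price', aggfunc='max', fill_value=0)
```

pivot: rows=category, cols=warehouse, max(price):
warehouse   W1  W4   W5
category               
books      136   0    0
garden     135  40    0
toys        31  84  190
add column W4_plus_2 = t['W4'] + 2:
warehouse   W1  W4   W5  W4_plus_2
category                          
books      136   0    0          2
garden     135  40    0         42
toys        31  84  190         86
take 2 rows with largest W4:
warehouse   W1  W4   W5  W4_plus_2
category                          
toys        31  84  190         86
garden     135  40    0         42
mean of column 'W4_plus_2' → 64.0

64.0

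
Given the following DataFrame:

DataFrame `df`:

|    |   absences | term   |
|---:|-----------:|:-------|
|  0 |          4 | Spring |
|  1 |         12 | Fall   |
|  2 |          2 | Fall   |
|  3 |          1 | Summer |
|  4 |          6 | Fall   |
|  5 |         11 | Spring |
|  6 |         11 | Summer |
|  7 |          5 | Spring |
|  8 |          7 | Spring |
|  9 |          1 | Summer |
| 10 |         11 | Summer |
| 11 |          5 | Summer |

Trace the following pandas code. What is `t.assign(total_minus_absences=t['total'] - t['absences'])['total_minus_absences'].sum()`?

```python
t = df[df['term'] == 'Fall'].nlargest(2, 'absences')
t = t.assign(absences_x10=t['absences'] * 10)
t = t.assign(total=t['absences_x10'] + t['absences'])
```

filter rows where term == 'Fall':
   absences  term
1        12  Fall
2         2  Fall
4         6  Fall
take 2 rows with largest absences:
   absences  term
1        12  Fall
4         6  Fall
add column absences_x10 = t['absences'] * 10:
   absences  term  absences_x10
1        12  Fall           120
4         6  Fall            60
add column total = t['absences_x10'] + t['absences']:
   absences  term  absences_x10  total
1        12  Fall           120    132
4         6  Fall            60     66
add column total_minus_absences = t['total'] - t['absences']:
   absences  term  absences_x10  total  total_minus_absences
1        12  Fall           120    132                   120
4         6  Fall            60     66                    60
The sum of column 'total_minus_absences' is 180.

180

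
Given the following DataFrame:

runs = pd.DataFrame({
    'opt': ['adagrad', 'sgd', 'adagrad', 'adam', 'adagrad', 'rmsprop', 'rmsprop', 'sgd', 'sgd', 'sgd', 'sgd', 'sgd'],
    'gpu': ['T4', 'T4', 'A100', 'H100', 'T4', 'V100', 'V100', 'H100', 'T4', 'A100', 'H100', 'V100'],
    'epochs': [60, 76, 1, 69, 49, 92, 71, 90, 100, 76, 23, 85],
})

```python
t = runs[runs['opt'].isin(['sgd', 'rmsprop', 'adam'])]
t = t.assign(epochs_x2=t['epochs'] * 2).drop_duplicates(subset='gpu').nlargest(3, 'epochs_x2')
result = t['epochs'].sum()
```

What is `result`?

filter rows where opt in ['sgd', 'rmsprop', 'adam']:
        opt   gpu  epochs
1       sgd    T4      76
3      adam  H100      69
5   rmsprop  V100      92
6   rmsprop  V100      71
7       sgd  H100      90
8       sgd    T4     100
9       sgd  A100      76
10      sgd  H100      23
11      sgd  V100      85
add column epochs_x2 = t['epochs'] * 2:
        opt   gpu  epochs  epochs_x2
1       sgd    T4      76        152
3      adam  H100      69        138
5   rmsprop  V100      92        184
6   rmsprop  V100      71        142
7       sgd  H100      90        180
8       sgd    T4     100        200
9       sgd  A100      76        152
10      sgd  H100      23         46
11      sgd  V100      85        170
drop duplicate gpu (keep=first):
       opt   gpu  epochs  epochs_x2
1      sgd    T4      76        152
3     adam  H100      69        138
5  rmsprop  V100      92        184
9      sgd  A100      76        152
take 3 rows with largest epochs_x2:
       opt   gpu  epochs  epochs_x2
5  rmsprop  V100      92        184
1      sgd    T4      76        152
9      sgd  A100      76        152
Then the sum of column 'epochs': 244

244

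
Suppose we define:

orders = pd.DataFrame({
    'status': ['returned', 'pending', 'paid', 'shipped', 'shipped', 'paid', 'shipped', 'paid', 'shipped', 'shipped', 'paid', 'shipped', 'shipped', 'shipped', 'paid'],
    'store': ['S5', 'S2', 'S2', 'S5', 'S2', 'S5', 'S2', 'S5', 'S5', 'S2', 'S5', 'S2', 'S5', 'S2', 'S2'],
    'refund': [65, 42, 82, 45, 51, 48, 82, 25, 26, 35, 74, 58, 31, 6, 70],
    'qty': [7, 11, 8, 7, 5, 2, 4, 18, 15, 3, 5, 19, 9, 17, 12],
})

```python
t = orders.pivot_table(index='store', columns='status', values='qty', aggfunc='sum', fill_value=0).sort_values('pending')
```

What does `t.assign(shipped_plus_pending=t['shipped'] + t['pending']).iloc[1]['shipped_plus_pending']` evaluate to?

pivot: rows=store, cols=status, sum(qty):
status  paid  pending  returned  shipped
store                                   
S2        20       11         0       48
S5        25        0         7       31
sort by pending:
status  paid  pending  returned  shipped
store                                   
S5        25        0         7       31
S2        20       11         0       48
add column shipped_plus_pending = t['shipped'] + t['pending']:
status  paid  pending  returned  shipped  shipped_plus_pending
store                                                         
S5        25        0         7       31                    31
S2        20       11         0       48                    59
value at position 1, column 'shipped_plus_pending' → 59

59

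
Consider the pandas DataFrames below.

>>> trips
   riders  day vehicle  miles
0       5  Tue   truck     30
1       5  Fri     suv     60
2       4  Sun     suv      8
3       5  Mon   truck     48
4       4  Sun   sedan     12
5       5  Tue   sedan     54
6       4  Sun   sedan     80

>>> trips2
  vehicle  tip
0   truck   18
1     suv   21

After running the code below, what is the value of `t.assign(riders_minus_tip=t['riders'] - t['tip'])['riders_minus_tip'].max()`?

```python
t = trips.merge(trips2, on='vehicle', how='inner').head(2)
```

-13

merge on 'vehicle' (how='inner') → 4 rows:
   riders  day vehicle  miles  tip
0       5  Tue   truck     30   18
1       5  Fri     suv     60   21
2       4  Sun     suv      8   21
3       5  Mon   truck     48   18
take first 2 rows:
   riders  day vehicle  miles  tip
0       5  Tue   truck     30   18
1       5  Fri     suv     60   21
add column riders_minus_tip = t['riders'] - t['tip']:
   riders  day vehicle  miles  tip  riders_minus_tip
0       5  Tue   truck     30   18               -13
1       5  Fri     suv     60   21               -16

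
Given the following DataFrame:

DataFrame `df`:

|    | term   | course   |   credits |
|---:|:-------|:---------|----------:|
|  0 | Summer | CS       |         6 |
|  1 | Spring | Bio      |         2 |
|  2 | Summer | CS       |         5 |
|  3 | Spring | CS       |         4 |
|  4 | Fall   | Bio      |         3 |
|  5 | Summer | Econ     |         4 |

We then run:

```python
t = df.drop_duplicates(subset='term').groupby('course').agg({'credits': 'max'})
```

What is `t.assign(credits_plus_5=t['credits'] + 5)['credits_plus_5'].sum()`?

19

drop duplicate term (keep=first):
     term course  credits
0  Summer     CS        6
1  Spring    Bio        2
4    Fall    Bio        3
group by course, max of credits:
        credits
course         
Bio           3
CS            6
add column credits_plus_5 = t['credits'] + 5:
        credits  credits_plus_5
course                         
Bio           3               8
CS            6              11
Finally, sum of column 'credits_plus_5' = 19.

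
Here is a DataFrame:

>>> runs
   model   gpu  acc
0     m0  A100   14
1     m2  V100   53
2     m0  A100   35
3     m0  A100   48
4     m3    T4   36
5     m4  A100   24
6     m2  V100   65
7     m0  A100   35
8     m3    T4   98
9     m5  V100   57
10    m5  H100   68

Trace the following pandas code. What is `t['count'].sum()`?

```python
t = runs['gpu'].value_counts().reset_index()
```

11

value_counts of gpu:
gpu
A100    5
V100    3
T4      2
H100    1
Name: count, dtype: int64
reset_index():
    gpu  count
0  A100      5
1  V100      3
2    T4      2
3  H100      1
So sum() = 11.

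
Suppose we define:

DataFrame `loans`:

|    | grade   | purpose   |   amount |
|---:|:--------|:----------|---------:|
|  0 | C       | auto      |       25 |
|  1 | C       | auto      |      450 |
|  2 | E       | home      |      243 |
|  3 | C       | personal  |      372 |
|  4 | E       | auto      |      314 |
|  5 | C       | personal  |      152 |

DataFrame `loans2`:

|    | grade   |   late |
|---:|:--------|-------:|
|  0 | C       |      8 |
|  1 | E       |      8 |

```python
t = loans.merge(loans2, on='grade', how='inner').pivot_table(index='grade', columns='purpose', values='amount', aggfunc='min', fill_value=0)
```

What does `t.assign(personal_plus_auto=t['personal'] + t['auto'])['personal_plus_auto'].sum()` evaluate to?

491

merge on 'grade' (how='inner') → 6 rows:
  grade   purpose  amount  late
0     C      auto      25     8
1     C      auto     450     8
2     E      home     243     8
3     C  personal     372     8
4     E      auto     314     8
5     C  personal     152     8
pivot: rows=grade, cols=purpose, min(amount):
purpose  auto  home  personal
grade                        
C          25     0       152
E         314   243         0
add column personal_plus_auto = t['personal'] + t['auto']:
purpose  auto  home  personal  personal_plus_auto
grade                                            
C          25     0       152                 177
E         314   243         0                 314
Taking the sum of column 'personal_plus_auto' gives 491.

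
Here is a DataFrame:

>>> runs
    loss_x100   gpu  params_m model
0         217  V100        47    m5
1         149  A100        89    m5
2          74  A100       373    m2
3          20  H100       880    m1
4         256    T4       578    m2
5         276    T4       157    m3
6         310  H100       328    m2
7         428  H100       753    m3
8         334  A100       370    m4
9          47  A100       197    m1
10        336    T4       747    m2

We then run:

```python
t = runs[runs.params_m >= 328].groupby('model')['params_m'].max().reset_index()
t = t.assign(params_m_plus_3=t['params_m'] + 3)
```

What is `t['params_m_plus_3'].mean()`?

filter rows where params_m >= 328:
    loss_x100   gpu  params_m model
2          74  A100       373    m2
3          20  H100       880    m1
4         256    T4       578    m2
6         310  H100       328    m2
7         428  H100       753    m3
8         334  A100       370    m4
10        336    T4       747    m2
group by model, max of params_m:
model
m1    880
m2    747
m3    753
m4    370
Name: params_m, dtype: int64
reset_index():
  model  params_m
0    m1       880
1    m2       747
2    m3       753
3    m4       370
add column params_m_plus_3 = t['params_m'] + 3:
  model  params_m  params_m_plus_3
0    m1       880              883
1    m2       747              750
2    m3       753              756
3    m4       370              373

690.5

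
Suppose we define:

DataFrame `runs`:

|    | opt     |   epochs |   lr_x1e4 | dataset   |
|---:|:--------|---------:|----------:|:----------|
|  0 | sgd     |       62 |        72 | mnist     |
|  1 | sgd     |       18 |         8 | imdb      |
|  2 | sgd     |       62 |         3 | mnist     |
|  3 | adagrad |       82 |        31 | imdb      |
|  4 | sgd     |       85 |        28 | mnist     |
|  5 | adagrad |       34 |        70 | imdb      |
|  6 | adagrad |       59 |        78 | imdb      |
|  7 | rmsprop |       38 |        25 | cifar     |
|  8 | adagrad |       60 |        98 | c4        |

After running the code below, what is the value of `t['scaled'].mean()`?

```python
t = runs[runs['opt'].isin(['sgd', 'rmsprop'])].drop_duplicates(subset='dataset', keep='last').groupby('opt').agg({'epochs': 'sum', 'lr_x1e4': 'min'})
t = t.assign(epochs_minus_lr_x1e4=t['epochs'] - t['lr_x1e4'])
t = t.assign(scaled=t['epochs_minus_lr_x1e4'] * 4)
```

filter rows where opt in ['sgd', 'rmsprop']:
       opt  epochs  lr_x1e4 dataset
0      sgd      62       72   mnist
1      sgd      18        8    imdb
2      sgd      62        3   mnist
4      sgd      85       28   mnist
7  rmsprop      38       25   cifar
drop duplicate dataset (keep=last):
       opt  epochs  lr_x1e4 dataset
1      sgd      18        8    imdb
4      sgd      85       28   mnist
7  rmsprop      38       25   cifar
group by opt: sum(epochs), min(lr_x1e4):
         epochs  lr_x1e4
opt                     
rmsprop      38       25
sgd         103        8
add column epochs_minus_lr_x1e4 = t['epochs'] - t['lr_x1e4']:
         epochs  lr_x1e4  epochs_minus_lr_x1e4
opt                                           
rmsprop      38       25                    13
sgd         103        8                    95
add column scaled = t['epochs_minus_lr_x1e4'] * 4:
         epochs  lr_x1e4  epochs_minus_lr_x1e4  scaled
opt                                                   
rmsprop      38       25                    13      52
sgd         103        8                    95     380

216.0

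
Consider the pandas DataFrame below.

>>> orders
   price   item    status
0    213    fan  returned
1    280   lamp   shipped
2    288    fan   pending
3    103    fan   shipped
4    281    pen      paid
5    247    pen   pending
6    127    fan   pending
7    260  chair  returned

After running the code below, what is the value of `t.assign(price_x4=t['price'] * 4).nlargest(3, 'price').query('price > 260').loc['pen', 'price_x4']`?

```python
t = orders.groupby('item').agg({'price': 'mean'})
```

1056.0

group by item, mean of price:
        price
item         
chair  260.00
fan    182.75
lamp   280.00
pen    264.00
add column price_x4 = t['price'] * 4:
        price  price_x4
item                   
chair  260.00    1040.0
fan    182.75     731.0
lamp   280.00    1120.0
pen    264.00    1056.0
take 3 rows with largest price:
       price  price_x4
item                  
lamp   280.0    1120.0
pen    264.0    1056.0
chair  260.0    1040.0
filter rows where price > 260:
      price  price_x4
item                 
lamp  280.0    1120.0
pen   264.0    1056.0
Reading off the value at row 'pen', column 'price_x4', we get 1056.0.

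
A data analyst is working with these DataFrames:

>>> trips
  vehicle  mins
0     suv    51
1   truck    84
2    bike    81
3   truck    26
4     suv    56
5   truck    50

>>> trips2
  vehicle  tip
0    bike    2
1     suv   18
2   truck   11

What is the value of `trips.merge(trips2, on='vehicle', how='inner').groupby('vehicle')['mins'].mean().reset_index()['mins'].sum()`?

187.833333333

merge on 'vehicle' (how='inner') → 6 rows:
  vehicle  mins  tip
0     suv    51   18
1   truck    84   11
2    bike    81    2
3   truck    26   11
4     suv    56   18
5   truck    50   11
group by vehicle, mean of mins:
vehicle
bike     81.000000
suv      53.500000
truck    53.333333
Name: mins, dtype: float64
reset_index():
  vehicle       mins
0    bike  81.000000
1     suv  53.500000
2   truck  53.333333
Finally, sum of column 'mins' = 187.833333333.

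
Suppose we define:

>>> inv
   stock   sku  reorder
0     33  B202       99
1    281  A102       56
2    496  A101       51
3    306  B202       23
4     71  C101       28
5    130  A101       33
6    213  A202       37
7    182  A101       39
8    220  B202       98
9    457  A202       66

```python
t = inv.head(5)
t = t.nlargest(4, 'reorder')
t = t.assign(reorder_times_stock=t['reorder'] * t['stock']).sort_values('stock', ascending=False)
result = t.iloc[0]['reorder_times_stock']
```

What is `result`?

take first 5 rows:
   stock   sku  reorder
0     33  B202       99
1    281  A102       56
2    496  A101       51
3    306  B202       23
4     71  C101       28
take 4 rows with largest reorder:
   stock   sku  reorder
0     33  B202       99
1    281  A102       56
2    496  A101       51
4     71  C101       28
add column reorder_times_stock = t['reorder'] * t['stock']:
   stock   sku  reorder  reorder_times_stock
0     33  B202       99                 3267
1    281  A102       56                15736
2    496  A101       51                25296
4     71  C101       28                 1988
sort by stock descending:
   stock   sku  reorder  reorder_times_stock
2    496  A101       51                25296
1    281  A102       56                15736
4     71  C101       28                 1988
0     33  B202       99                 3267
Reading off the value at position 0, column 'reorder_times_stock', we get 25296.

25296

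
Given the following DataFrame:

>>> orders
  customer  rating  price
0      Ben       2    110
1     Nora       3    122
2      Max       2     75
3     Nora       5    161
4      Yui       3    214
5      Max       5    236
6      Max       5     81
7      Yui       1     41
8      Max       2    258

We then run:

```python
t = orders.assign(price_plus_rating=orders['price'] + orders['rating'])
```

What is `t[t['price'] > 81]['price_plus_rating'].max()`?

add column price_plus_rating = orders['price'] + orders['rating']:
  customer  rating  price  price_plus_rating
0      Ben       2    110                112
1     Nora       3    122                125
2      Max       2     75                 77
3     Nora       5    161                166
4      Yui       3    214                217
5      Max       5    236                241
6      Max       5     81                 86
7      Yui       1     41                 42
8      Max       2    258                260
filter rows where price > 81:
  customer  rating  price  price_plus_rating
0      Ben       2    110                112
1     Nora       3    122                125
3     Nora       5    161                166
4      Yui       3    214                217
5      Max       5    236                241
8      Max       2    258                260
So max() = 260.

260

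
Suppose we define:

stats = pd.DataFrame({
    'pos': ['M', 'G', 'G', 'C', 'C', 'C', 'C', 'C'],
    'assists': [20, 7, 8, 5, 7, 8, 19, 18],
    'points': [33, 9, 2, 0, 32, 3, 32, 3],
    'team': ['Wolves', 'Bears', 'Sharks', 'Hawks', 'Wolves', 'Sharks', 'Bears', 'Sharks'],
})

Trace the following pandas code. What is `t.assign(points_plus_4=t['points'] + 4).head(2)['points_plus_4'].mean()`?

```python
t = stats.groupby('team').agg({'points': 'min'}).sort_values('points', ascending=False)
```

24.5

group by team, min of points:
        points
team          
Bears        9
Hawks        0
Sharks       2
Wolves      32
sort by points descending:
        points
team          
Wolves      32
Bears        9
Sharks       2
Hawks        0
add column points_plus_4 = t['points'] + 4:
        points  points_plus_4
team                         
Wolves      32             36
Bears        9             13
Sharks       2              6
Hawks        0              4
take first 2 rows:
        points  points_plus_4
team                         
Wolves      32             36
Bears        9             13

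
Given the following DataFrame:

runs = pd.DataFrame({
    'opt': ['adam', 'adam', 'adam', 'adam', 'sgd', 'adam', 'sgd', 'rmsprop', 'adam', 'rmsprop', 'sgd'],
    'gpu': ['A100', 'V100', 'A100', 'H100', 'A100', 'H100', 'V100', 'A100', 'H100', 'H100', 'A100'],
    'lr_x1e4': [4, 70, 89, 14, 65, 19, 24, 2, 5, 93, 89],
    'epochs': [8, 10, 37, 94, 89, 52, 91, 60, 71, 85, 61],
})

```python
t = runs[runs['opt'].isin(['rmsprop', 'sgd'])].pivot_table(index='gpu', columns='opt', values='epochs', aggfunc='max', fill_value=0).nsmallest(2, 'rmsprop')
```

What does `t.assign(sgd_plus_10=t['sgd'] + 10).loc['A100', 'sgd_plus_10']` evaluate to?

filter rows where opt in ['rmsprop', 'sgd']:
        opt   gpu  lr_x1e4  epochs
4       sgd  A100       65      89
6       sgd  V100       24      91
7   rmsprop  A100        2      60
9   rmsprop  H100       93      85
10      sgd  A100       89      61
pivot: rows=gpu, cols=opt, max(epochs):
opt   rmsprop  sgd
gpu               
A100       60   89
H100       85    0
V100        0   91
take 2 rows with smallest rmsprop:
opt   rmsprop  sgd
gpu               
V100        0   91
A100       60   89
add column sgd_plus_10 = t['sgd'] + 10:
opt   rmsprop  sgd  sgd_plus_10
gpu                            
V100        0   91          101
A100       60   89           99

99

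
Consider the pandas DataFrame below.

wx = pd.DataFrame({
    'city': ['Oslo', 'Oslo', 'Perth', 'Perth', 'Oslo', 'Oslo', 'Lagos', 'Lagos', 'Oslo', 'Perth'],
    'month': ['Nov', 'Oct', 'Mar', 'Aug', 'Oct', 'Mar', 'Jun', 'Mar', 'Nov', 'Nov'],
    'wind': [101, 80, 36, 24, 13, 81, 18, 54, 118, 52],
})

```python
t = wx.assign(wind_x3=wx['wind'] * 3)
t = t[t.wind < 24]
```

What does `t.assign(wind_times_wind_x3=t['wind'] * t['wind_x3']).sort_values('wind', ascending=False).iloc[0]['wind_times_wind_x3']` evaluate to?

add column wind_x3 = wx['wind'] * 3:
    city month  wind  wind_x3
0   Oslo   Nov   101      303
1   Oslo   Oct    80      240
2  Perth   Mar    36      108
3  Perth   Aug    24       72
4   Oslo   Oct    13       39
5   Oslo   Mar    81      243
6  Lagos   Jun    18       54
7  Lagos   Mar    54      162
8   Oslo   Nov   118      354
9  Perth   Nov    52      156
filter rows where wind < 24:
    city month  wind  wind_x3
4   Oslo   Oct    13       39
6  Lagos   Jun    18       54
add column wind_times_wind_x3 = t['wind'] * t['wind_x3']:
    city month  wind  wind_x3  wind_times_wind_x3
4   Oslo   Oct    13       39                 507
6  Lagos   Jun    18       54                 972
sort by wind descending:
    city month  wind  wind_x3  wind_times_wind_x3
6  Lagos   Jun    18       54                 972
4   Oslo   Oct    13       39                 507

972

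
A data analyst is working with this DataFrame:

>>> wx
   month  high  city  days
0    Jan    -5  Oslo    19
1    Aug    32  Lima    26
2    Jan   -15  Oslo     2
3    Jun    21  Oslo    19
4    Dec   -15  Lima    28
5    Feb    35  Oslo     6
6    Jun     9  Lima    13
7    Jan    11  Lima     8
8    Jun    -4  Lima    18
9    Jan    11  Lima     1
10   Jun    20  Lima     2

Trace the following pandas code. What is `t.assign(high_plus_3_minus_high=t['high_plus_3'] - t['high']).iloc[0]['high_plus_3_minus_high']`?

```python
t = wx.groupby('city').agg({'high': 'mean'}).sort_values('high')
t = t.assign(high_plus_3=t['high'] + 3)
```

group by city, mean of high:
          high
city          
Lima  9.142857
Oslo  9.000000
sort by high:
          high
city          
Oslo  9.000000
Lima  9.142857
add column high_plus_3 = t['high'] + 3:
          high  high_plus_3
city                       
Oslo  9.000000    12.000000
Lima  9.142857    12.142857
add column high_plus_3_minus_high = t['high_plus_3'] - t['high']:
          high  high_plus_3  high_plus_3_minus_high
city                                               
Oslo  9.000000    12.000000                     3.0
Lima  9.142857    12.142857                     3.0
Hence 3.0.

3.0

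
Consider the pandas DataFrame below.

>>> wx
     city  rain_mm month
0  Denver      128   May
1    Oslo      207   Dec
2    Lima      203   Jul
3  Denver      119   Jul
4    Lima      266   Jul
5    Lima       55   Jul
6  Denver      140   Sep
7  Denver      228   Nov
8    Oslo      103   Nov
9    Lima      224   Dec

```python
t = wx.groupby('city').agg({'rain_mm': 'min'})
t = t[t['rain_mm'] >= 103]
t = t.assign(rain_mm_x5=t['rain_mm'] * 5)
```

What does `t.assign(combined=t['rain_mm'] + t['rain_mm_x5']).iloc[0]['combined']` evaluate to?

714

group by city, min of rain_mm:
        rain_mm
city           
Denver      119
Lima         55
Oslo        103
filter rows where rain_mm >= 103:
        rain_mm
city           
Denver      119
Oslo        103
add column rain_mm_x5 = t['rain_mm'] * 5:
        rain_mm  rain_mm_x5
city                       
Denver      119         595
Oslo        103         515
add column combined = t['rain_mm'] + t['rain_mm_x5']:
        rain_mm  rain_mm_x5  combined
city                                 
Denver      119         595       714
Oslo        103         515       618
Then the value at position 0, column 'combined': 714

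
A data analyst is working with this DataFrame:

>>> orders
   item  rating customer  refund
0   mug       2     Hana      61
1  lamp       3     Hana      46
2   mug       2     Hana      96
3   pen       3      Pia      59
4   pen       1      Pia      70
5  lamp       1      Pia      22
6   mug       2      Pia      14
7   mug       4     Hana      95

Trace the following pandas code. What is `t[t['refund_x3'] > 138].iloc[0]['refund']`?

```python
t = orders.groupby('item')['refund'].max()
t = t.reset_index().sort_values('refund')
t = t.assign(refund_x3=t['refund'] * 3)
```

70

group by item, max of refund:
item
lamp    46
mug     96
pen     70
Name: refund, dtype: int64
reset_index():
   item  refund
0  lamp      46
1   mug      96
2   pen      70
sort by refund:
   item  refund
0  lamp      46
2   pen      70
1   mug      96
add column refund_x3 = t['refund'] * 3:
   item  refund  refund_x3
0  lamp      46        138
2   pen      70        210
1   mug      96        288
filter rows where refund_x3 > 138:
  item  refund  refund_x3
2  pen      70        210
1  mug      96        288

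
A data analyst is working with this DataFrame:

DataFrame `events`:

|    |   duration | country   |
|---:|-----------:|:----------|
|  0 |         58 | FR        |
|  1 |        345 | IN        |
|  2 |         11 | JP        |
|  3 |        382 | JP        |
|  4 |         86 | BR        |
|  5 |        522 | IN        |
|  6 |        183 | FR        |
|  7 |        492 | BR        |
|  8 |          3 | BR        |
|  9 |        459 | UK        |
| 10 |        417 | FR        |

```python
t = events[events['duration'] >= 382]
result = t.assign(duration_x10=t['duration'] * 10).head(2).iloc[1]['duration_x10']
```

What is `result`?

5220

filter rows where duration >= 382:
    duration country
3        382      JP
5        522      IN
7        492      BR
9        459      UK
10       417      FR
add column duration_x10 = t['duration'] * 10:
    duration country  duration_x10
3        382      JP          3820
5        522      IN          5220
7        492      BR          4920
9        459      UK          4590
10       417      FR          4170
take first 2 rows:
   duration country  duration_x10
3       382      JP          3820
5       522      IN          5220
Taking the value at position 1, column 'duration_x10' gives 5220.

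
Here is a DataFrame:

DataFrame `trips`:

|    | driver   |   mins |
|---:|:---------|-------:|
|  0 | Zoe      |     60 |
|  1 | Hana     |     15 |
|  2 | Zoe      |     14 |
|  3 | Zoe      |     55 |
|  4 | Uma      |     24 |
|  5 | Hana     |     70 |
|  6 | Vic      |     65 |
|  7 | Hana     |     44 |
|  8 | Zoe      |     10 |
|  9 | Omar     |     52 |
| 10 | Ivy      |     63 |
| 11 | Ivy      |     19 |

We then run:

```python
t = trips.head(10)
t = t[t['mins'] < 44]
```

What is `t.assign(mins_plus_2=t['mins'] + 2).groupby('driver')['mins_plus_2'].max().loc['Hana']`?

take first 10 rows:
  driver  mins
0    Zoe    60
1   Hana    15
2    Zoe    14
3    Zoe    55
4    Uma    24
5   Hana    70
6    Vic    65
7   Hana    44
8    Zoe    10
9   Omar    52
filter rows where mins < 44:
  driver  mins
1   Hana    15
2    Zoe    14
4    Uma    24
8    Zoe    10
add column mins_plus_2 = t['mins'] + 2:
  driver  mins  mins_plus_2
1   Hana    15           17
2    Zoe    14           16
4    Uma    24           26
8    Zoe    10           12
group by driver, max of mins_plus_2:
driver
Hana    17
Uma     26
Zoe     16
Name: mins_plus_2, dtype: int64
Reading off the value at index 'Hana', we get 17.

17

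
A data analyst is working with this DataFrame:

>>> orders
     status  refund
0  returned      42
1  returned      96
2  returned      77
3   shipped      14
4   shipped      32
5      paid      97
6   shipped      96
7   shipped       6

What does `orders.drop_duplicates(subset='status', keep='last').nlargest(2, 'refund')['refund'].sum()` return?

drop duplicate status (keep=last):
     status  refund
2  returned      77
5      paid      97
7   shipped       6
take 2 rows with largest refund:
     status  refund
5      paid      97
2  returned      77
So sum() = 174.

174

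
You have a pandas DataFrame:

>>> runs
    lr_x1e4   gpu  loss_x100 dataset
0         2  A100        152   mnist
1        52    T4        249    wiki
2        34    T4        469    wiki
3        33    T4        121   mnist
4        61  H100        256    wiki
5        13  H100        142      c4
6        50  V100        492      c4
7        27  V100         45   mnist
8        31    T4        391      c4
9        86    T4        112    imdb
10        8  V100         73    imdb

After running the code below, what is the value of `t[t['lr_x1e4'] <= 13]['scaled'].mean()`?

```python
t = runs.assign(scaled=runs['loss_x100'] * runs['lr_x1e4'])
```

911.333333333

add column scaled = runs['loss_x100'] * runs['lr_x1e4']:
    lr_x1e4   gpu  loss_x100 dataset  scaled
0         2  A100        152   mnist     304
1        52    T4        249    wiki   12948
2        34    T4        469    wiki   15946
3        33    T4        121   mnist    3993
4        61  H100        256    wiki   15616
5        13  H100        142      c4    1846
6        50  V100        492      c4   24600
7        27  V100         45   mnist    1215
8        31    T4        391      c4   12121
9        86    T4        112    imdb    9632
10        8  V100         73    imdb     584
filter rows where lr_x1e4 <= 13:
    lr_x1e4   gpu  loss_x100 dataset  scaled
0         2  A100        152   mnist     304
5        13  H100        142      c4    1846
10        8  V100         73    imdb     584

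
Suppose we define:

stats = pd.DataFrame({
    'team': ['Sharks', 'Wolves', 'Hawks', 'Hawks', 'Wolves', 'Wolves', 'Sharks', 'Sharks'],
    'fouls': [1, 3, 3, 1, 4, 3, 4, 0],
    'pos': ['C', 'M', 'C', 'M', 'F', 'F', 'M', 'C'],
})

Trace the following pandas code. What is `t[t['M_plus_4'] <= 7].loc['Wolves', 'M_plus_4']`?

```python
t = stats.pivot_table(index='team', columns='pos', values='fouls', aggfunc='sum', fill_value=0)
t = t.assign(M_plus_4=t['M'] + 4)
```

7

pivot: rows=team, cols=pos, sum(fouls):
pos     C  F  M
team           
Hawks   3  0  1
Sharks  1  0  4
Wolves  0  7  3
add column M_plus_4 = t['M'] + 4:
pos     C  F  M  M_plus_4
team                     
Hawks   3  0  1         5
Sharks  1  0  4         8
Wolves  0  7  3         7
filter rows where M_plus_4 <= 7:
pos     C  F  M  M_plus_4
team                     
Hawks   3  0  1         5
Wolves  0  7  3         7
Finally, value at row 'Wolves', column 'M_plus_4' = 7.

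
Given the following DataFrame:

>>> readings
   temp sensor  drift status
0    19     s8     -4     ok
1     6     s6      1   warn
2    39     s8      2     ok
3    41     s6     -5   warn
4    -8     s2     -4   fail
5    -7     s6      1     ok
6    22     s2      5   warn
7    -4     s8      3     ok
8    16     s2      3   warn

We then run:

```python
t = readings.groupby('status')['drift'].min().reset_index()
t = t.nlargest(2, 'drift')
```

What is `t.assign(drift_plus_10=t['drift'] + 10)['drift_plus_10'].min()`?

group by status, min of drift:
status
fail   -4
ok     -4
warn   -5
Name: drift, dtype: int64
reset_index():
  status  drift
0   fail     -4
1     ok     -4
2   warn     -5
take 2 rows with largest drift:
  status  drift
0   fail     -4
1     ok     -4
add column drift_plus_10 = t['drift'] + 10:
  status  drift  drift_plus_10
0   fail     -4              6
1     ok     -4              6
Taking the min of column 'drift_plus_10' gives 6.

6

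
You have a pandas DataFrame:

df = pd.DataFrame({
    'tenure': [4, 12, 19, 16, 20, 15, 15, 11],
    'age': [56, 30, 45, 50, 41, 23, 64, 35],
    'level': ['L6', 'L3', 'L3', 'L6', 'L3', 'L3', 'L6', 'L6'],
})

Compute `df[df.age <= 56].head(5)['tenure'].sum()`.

71

filter rows where age <= 56:
   tenure  age level
0       4   56    L6
1      12   30    L3
2      19   45    L3
3      16   50    L6
4      20   41    L3
5      15   23    L3
7      11   35    L6
take first 5 rows:
   tenure  age level
0       4   56    L6
1      12   30    L3
2      19   45    L3
3      16   50    L6
4      20   41    L3
Taking the sum of column 'tenure' gives 71.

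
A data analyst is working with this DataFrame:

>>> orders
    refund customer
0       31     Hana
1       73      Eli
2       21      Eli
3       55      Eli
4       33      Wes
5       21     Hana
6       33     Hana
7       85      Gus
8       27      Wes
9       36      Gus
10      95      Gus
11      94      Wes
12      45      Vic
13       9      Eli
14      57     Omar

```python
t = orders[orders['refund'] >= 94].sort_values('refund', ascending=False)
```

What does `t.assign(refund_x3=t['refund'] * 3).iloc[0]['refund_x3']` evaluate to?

285

filter rows where refund >= 94:
    refund customer
10      95      Gus
11      94      Wes
sort by refund descending:
    refund customer
10      95      Gus
11      94      Wes
add column refund_x3 = t['refund'] * 3:
    refund customer  refund_x3
10      95      Gus        285
11      94      Wes        282
Reading off the value at position 0, column 'refund_x3', we get 285.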